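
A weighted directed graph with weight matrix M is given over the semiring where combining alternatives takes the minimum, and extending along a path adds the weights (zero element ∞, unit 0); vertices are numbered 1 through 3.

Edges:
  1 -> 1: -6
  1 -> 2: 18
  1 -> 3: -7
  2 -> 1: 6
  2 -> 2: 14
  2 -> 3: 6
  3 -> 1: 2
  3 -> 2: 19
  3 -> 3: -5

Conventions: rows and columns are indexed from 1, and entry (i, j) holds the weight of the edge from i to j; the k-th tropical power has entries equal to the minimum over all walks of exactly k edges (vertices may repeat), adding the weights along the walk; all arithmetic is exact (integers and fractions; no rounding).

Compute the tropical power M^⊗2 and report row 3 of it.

M^⊗2:
  [-12, 12, -13]
  [0, 24, -1]
  [-4, 14, -10]
Answer: row 3 of M^⊗2 = [-4, 14, -10]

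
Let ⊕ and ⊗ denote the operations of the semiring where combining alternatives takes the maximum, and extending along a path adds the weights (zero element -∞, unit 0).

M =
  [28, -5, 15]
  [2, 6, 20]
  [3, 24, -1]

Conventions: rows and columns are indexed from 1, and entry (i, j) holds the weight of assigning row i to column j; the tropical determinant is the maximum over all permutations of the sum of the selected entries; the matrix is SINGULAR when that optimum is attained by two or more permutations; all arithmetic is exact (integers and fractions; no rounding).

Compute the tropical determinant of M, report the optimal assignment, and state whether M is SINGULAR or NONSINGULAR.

σ = (1, 2, 3): 28 + 6 + (-1) = 33
σ = (1, 3, 2): 28 + 20 + 24 = 72
σ = (2, 1, 3): (-5) + 2 + (-1) = -4
σ = (2, 3, 1): (-5) + 20 + 3 = 18
σ = (3, 1, 2): 15 + 2 + 24 = 41
σ = (3, 2, 1): 15 + 6 + 3 = 24
Optimal value attained by: σ = (1, 3, 2).
Answer: det⊕(M) = 72; verdict: NONSINGULAR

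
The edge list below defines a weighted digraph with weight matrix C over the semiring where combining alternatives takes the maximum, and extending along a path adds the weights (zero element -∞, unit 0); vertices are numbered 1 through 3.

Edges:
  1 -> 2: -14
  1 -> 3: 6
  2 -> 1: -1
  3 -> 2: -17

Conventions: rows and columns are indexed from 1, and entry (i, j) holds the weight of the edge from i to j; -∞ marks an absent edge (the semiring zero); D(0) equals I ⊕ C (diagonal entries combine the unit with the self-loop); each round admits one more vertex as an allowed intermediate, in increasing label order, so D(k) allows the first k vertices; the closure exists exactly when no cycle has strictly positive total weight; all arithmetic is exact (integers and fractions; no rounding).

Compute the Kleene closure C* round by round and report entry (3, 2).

D(0):
  [0, -14, 6]
  [-1, 0, -∞]
  [-∞, -17, 0]
D(1):
  [0, -14, 6]
  [-1, 0, 5]
  [-∞, -17, 0]
D(2):
  [0, -14, 6]
  [-1, 0, 5]
  [-18, -17, 0]
D(3):
  [0, -11, 6]
  [-1, 0, 5]
  [-18, -17, 0]
Answer: C*[3][2] = -17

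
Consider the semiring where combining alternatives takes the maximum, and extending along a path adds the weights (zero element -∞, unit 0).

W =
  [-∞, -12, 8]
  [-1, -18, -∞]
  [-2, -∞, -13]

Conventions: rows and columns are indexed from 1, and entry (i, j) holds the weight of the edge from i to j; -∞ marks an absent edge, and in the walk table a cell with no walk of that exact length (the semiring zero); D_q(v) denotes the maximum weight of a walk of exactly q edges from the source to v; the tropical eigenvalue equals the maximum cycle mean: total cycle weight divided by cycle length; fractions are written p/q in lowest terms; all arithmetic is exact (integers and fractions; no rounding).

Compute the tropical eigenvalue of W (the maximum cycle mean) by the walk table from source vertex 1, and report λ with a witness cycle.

q=0: [0, -∞, -∞]
q=1: [-∞, -12, 8]
q=2: [6, -30, -5]
q=3: [-7, -6, 14]
Optimal cycle mean attained by: cycle 1->3->1, total 8 + (-2), length 2.
Answer: λ = 3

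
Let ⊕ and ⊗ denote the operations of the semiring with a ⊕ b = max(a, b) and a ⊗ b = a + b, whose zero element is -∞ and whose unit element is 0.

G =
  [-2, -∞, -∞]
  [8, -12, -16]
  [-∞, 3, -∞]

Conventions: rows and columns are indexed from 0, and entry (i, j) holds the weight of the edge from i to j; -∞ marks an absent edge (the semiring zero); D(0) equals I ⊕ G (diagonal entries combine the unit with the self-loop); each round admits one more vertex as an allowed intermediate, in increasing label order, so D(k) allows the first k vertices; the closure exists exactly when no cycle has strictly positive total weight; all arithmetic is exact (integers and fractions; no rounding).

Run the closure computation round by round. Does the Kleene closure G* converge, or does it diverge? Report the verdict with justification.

D(0):
  [0, -∞, -∞]
  [8, 0, -16]
  [-∞, 3, 0]
D(1):
  [0, -∞, -∞]
  [8, 0, -16]
  [-∞, 3, 0]
D(2):
  [0, -∞, -∞]
  [8, 0, -16]
  [11, 3, 0]
D(3):
  [0, -∞, -∞]
  [8, 0, -16]
  [11, 3, 0]
Key observation: every diagonal entry stays at the unit through all rounds, so no improving cycle exists.
Answer: CONVERGES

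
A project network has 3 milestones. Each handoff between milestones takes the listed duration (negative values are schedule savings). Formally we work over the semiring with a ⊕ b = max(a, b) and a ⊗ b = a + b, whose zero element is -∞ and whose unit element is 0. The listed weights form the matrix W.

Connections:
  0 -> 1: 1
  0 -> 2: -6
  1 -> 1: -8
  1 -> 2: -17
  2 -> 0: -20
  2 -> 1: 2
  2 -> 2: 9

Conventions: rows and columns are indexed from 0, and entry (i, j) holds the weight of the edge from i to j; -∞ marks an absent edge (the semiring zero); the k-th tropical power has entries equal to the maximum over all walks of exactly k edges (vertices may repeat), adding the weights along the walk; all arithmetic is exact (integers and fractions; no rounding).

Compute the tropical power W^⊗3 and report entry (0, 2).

W^⊗2:
  [-26, -4, 3]
  [-37, -15, -8]
  [-11, 11, 18]
W^⊗3:
  [-17, 5, 12]
  [-28, -6, 1]
  [-2, 20, 27]
Key observation: the optimum is the walk 0->2->2->2, with weight (-6) + 9 + 9 = 12.
Optimal value attained by: walk 0->2->2->2.
Answer: (W^⊗3)[0][2] = 12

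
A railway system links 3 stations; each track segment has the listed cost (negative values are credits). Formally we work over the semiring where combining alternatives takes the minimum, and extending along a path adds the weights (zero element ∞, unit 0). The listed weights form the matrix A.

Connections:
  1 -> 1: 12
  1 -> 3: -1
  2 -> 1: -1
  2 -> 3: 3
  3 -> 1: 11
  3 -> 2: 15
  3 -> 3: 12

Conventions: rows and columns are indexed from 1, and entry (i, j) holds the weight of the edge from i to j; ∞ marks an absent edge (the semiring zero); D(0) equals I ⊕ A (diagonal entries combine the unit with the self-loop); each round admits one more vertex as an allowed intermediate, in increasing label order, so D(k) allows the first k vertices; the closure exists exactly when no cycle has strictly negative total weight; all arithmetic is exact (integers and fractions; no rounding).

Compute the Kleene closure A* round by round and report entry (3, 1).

D(0):
  [0, ∞, -1]
  [-1, 0, 3]
  [11, 15, 0]
D(1):
  [0, ∞, -1]
  [-1, 0, -2]
  [11, 15, 0]
D(2):
  [0, ∞, -1]
  [-1, 0, -2]
  [11, 15, 0]
D(3):
  [0, 14, -1]
  [-1, 0, -2]
  [11, 15, 0]
Answer: A*[3][1] = 11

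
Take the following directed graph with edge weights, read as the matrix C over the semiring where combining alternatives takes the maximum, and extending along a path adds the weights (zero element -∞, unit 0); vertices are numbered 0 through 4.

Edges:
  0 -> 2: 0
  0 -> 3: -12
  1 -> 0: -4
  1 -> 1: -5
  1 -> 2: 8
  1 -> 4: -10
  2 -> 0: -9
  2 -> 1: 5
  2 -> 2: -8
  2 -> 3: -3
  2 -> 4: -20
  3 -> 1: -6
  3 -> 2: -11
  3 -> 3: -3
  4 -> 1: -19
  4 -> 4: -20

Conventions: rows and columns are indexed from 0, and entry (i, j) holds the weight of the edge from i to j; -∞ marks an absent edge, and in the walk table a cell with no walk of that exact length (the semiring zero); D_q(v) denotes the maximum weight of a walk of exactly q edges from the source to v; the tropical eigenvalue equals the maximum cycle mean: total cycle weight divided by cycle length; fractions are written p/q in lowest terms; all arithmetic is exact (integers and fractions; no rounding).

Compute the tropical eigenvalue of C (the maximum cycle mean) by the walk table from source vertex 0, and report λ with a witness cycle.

q=0: [0, -∞, -∞, -∞, -∞]
q=1: [-∞, -∞, 0, -12, -∞]
q=2: [-9, 5, -8, -3, -20]
q=3: [1, 0, 13, -6, -5]
q=4: [4, 18, 8, 10, -7]
q=5: [14, 13, 26, 7, 8]
Optimal cycle mean attained by: cycle 1->2->1, total 8 + 5, length 2.
Answer: λ = 13/2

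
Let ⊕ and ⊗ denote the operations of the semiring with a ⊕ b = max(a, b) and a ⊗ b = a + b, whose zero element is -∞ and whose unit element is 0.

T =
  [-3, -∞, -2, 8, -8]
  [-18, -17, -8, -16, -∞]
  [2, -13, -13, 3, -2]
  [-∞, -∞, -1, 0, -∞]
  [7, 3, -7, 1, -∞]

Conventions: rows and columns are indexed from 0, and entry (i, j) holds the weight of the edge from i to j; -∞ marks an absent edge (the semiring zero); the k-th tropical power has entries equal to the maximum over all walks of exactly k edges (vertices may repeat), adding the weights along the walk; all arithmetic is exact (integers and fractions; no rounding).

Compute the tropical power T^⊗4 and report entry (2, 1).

T^⊗2:
  [0, -5, 7, 8, -4]
  [-6, -21, -17, -5, -10]
  [5, 1, 2, 10, -6]
  [1, -14, -1, 2, -3]
  [4, -14, 5, 15, -1]
T^⊗3:
  [9, -1, 7, 10, 5]
  [-3, -7, -6, 2, -14]
  [4, -3, 9, 13, 0]
  [4, 0, 1, 9, -3]
  [7, 2, 14, 15, 3]
T^⊗4:
  [12, 8, 9, 17, 5]
  [-4, -11, 1, 5, -8]
  [11, 3, 12, 13, 7]
  [4, 0, 8, 12, -1]
  [16, 6, 14, 17, 12]
Key observation: the optimum is the walk 2->3->2->4->1, with weight 3 + (-1) + (-2) + 3 = 3.
Optimal value attained by: walk 2->3->2->4->1.
Answer: (T^⊗4)[2][1] = 3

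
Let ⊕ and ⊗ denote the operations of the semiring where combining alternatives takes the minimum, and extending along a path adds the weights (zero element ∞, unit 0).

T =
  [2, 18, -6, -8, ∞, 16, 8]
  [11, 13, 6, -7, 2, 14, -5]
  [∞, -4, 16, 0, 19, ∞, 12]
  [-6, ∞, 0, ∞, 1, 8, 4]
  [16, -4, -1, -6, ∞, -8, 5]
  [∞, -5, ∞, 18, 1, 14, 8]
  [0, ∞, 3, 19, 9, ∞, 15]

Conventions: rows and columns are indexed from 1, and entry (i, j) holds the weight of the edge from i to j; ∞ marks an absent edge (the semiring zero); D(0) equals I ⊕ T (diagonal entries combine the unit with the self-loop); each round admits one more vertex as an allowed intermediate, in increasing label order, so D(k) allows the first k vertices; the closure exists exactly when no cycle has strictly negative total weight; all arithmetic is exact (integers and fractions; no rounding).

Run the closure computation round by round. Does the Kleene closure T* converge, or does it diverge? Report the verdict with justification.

D(0):
  [0, 18, -6, -8, ∞, 16, 8]
  [11, 0, 6, -7, 2, 14, -5]
  [∞, -4, 0, 0, 19, ∞, 12]
  [-6, ∞, 0, 0, 1, 8, 4]
  [16, -4, -1, -6, 0, -8, 5]
  [∞, -5, ∞, 18, 1, 0, 8]
  [0, ∞, 3, 19, 9, ∞, 0]
Detection: at round 1, diagonal entry (4, 4) turns strictly negative.
Key observation: the cycle 4->1->4 has total weight (-6) + (-8), which is strictly negative.
Answer: DIVERGES — negative cycle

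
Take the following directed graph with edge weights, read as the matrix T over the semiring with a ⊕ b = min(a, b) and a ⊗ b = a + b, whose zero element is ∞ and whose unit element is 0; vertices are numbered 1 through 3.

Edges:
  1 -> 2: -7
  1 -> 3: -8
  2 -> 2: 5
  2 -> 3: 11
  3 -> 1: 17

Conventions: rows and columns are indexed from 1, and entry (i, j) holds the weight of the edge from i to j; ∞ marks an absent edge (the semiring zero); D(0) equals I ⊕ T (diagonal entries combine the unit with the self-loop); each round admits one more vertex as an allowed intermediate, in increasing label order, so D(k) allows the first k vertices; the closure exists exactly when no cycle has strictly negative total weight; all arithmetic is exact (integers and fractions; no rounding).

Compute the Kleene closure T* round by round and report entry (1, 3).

D(0):
  [0, -7, -8]
  [∞, 0, 11]
  [17, ∞, 0]
D(1):
  [0, -7, -8]
  [∞, 0, 11]
  [17, 10, 0]
D(2):
  [0, -7, -8]
  [∞, 0, 11]
  [17, 10, 0]
D(3):
  [0, -7, -8]
  [28, 0, 11]
  [17, 10, 0]
Answer: T*[1][3] = -8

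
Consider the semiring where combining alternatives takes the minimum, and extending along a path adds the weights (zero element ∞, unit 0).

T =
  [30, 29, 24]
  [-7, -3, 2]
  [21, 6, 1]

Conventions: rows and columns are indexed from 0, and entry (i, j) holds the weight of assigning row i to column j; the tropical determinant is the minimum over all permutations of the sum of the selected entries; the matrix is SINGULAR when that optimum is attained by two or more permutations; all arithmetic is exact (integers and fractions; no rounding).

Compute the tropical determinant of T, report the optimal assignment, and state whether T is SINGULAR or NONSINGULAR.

σ = (0, 1, 2): 30 + (-3) + 1 = 28
σ = (0, 2, 1): 30 + 2 + 6 = 38
σ = (1, 0, 2): 29 + (-7) + 1 = 23
σ = (1, 2, 0): 29 + 2 + 21 = 52
σ = (2, 0, 1): 24 + (-7) + 6 = 23
σ = (2, 1, 0): 24 + (-3) + 21 = 42
Optimal value attained by: σ = (1, 0, 2).
Answer: det⊕(T) = 23; verdict: SINGULAR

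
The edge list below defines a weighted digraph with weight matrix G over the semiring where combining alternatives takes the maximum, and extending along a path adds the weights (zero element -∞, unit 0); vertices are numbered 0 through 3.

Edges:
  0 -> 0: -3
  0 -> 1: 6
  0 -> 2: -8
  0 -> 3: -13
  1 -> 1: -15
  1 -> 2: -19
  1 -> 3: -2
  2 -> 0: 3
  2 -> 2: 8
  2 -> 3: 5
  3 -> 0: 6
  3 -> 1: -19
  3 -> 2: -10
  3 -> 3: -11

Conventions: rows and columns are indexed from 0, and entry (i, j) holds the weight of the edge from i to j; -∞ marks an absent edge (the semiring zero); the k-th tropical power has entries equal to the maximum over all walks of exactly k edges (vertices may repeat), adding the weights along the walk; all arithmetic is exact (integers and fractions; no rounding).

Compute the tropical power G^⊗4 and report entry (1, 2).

G^⊗2:
  [-5, 3, 0, 4]
  [4, -21, -11, -13]
  [11, 9, 16, 13]
  [3, 12, -2, -5]
G^⊗3:
  [10, 1, 8, 5]
  [1, 10, -3, -6]
  [19, 17, 24, 21]
  [1, 9, 6, 10]
G^⊗4:
  [11, 16, 16, 13]
  [0, 7, 5, 8]
  [27, 25, 32, 29]
  [16, 7, 14, 11]
Key observation: the optimum is the walk 1->2->2->2->2, with weight (-19) + 8 + 8 + 8 = 5.
Optimal value attained by: walk 1->2->2->2->2.
Answer: (G^⊗4)[1][2] = 5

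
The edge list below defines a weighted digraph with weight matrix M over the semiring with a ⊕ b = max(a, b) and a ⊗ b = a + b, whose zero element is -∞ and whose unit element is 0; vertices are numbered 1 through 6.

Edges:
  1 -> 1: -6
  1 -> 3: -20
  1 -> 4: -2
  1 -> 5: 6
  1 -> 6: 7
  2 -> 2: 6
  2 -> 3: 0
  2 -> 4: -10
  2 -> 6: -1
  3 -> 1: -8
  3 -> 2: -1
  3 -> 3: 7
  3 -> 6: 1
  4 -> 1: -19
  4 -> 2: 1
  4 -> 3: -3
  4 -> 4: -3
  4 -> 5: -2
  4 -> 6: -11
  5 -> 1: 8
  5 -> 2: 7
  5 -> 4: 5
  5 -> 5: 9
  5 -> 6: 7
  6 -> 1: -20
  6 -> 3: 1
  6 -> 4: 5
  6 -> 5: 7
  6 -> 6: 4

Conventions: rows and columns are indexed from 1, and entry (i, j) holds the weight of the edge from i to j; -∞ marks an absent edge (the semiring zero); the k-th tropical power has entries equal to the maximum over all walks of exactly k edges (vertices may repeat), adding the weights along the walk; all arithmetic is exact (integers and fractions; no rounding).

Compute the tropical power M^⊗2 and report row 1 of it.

M^⊗2:
  [14, 13, 8, 12, 15, 13]
  [-8, 12, 7, 4, 6, 5]
  [-1, 6, 14, 6, 8, 8]
  [6, 7, 4, 3, 7, 5]
  [17, 16, 8, 14, 18, 16]
  [15, 14, 8, 12, 16, 14]
Answer: row 1 of M^⊗2 = [14, 13, 8, 12, 15, 13]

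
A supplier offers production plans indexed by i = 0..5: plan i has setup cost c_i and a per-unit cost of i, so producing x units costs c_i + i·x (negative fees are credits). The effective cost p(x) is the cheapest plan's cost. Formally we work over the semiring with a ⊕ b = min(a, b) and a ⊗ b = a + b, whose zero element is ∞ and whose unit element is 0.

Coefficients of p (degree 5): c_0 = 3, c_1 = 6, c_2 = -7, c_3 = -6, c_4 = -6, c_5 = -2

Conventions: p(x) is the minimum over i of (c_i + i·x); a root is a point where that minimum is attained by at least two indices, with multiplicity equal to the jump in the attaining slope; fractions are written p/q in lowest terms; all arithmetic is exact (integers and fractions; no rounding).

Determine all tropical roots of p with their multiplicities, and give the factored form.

hull edge (i=0, c=3) to (i=2, c=-7): slope -5, span 2
hull edge (i=2, c=-7) to (i=4, c=-6): slope 1/2, span 2
hull edge (i=4, c=-6) to (i=5, c=-2): slope 4, span 1
Factored form: p(x) = -2 ⊗ (x ⊕ (-4)) ⊗ (x ⊕ (-1/2)) ⊗ (x ⊕ (-1/2)) ⊗ (x ⊕ 5) ⊗ (x ⊕ 5)
Answer: roots = -4 (mult 1), -1/2 (mult 2), 5 (mult 2)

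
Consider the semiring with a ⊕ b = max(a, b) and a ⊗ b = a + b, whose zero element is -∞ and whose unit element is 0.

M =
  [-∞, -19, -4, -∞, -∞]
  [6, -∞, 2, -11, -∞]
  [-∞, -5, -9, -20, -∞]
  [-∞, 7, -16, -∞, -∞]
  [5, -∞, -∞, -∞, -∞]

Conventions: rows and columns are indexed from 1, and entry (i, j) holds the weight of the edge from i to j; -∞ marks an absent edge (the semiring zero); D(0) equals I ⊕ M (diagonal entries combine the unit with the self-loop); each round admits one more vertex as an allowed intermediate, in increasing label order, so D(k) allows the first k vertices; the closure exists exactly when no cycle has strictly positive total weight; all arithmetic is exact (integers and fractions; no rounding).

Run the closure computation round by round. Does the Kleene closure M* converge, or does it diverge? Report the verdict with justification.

D(0):
  [0, -19, -4, -∞, -∞]
  [6, 0, 2, -11, -∞]
  [-∞, -5, 0, -20, -∞]
  [-∞, 7, -16, 0, -∞]
  [5, -∞, -∞, -∞, 0]
D(1):
  [0, -19, -4, -∞, -∞]
  [6, 0, 2, -11, -∞]
  [-∞, -5, 0, -20, -∞]
  [-∞, 7, -16, 0, -∞]
  [5, -14, 1, -∞, 0]
D(2):
  [0, -19, -4, -30, -∞]
  [6, 0, 2, -11, -∞]
  [1, -5, 0, -16, -∞]
  [13, 7, 9, 0, -∞]
  [5, -14, 1, -25, 0]
D(3):
  [0, -9, -4, -20, -∞]
  [6, 0, 2, -11, -∞]
  [1, -5, 0, -16, -∞]
  [13, 7, 9, 0, -∞]
  [5, -4, 1, -15, 0]
D(4):
  [0, -9, -4, -20, -∞]
  [6, 0, 2, -11, -∞]
  [1, -5, 0, -16, -∞]
  [13, 7, 9, 0, -∞]
  [5, -4, 1, -15, 0]
D(5):
  [0, -9, -4, -20, -∞]
  [6, 0, 2, -11, -∞]
  [1, -5, 0, -16, -∞]
  [13, 7, 9, 0, -∞]
  [5, -4, 1, -15, 0]
Key observation: every diagonal entry stays at the unit through all rounds, so no improving cycle exists.
Answer: CONVERGES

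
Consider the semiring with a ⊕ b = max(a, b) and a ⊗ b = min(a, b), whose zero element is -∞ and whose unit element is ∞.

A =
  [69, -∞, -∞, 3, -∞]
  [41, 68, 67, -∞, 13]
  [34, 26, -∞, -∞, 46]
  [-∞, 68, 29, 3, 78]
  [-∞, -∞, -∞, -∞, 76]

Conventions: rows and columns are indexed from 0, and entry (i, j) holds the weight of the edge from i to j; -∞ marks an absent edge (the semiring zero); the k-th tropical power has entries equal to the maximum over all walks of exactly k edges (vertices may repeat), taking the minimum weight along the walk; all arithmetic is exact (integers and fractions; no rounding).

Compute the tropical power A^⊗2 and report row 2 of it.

A^⊗2:
  [69, 3, 3, 3, 3]
  [41, 68, 67, 3, 46]
  [34, 26, 26, 3, 46]
  [41, 68, 67, 3, 76]
  [-∞, -∞, -∞, -∞, 76]
Answer: row 2 of A^⊗2 = [34, 26, 26, 3, 46]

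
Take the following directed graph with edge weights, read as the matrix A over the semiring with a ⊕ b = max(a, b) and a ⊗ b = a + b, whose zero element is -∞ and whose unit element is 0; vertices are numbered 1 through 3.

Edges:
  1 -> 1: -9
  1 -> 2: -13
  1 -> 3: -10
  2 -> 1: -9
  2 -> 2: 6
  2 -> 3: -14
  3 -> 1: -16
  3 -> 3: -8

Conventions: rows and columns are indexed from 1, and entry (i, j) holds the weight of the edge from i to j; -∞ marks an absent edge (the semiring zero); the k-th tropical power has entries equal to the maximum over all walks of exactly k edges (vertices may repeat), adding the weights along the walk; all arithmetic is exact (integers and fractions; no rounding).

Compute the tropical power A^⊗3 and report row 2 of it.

A^⊗2:
  [-18, -7, -18]
  [-3, 12, -8]
  [-24, -29, -16]
A^⊗3:
  [-16, -1, -21]
  [3, 18, -2]
  [-32, -23, -24]
Answer: row 2 of A^⊗3 = [3, 18, -2]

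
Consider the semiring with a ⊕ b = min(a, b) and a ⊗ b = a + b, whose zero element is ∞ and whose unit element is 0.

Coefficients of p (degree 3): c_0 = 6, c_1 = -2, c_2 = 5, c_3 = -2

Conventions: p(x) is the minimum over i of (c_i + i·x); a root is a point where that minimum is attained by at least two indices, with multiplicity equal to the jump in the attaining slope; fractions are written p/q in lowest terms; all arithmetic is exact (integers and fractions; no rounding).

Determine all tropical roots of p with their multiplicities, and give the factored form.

hull edge (i=0, c=6) to (i=1, c=-2): slope -8, span 1
hull edge (i=1, c=-2) to (i=3, c=-2): slope 0, span 2
Factored form: p(x) = -2 ⊗ (x ⊕ 0) ⊗ (x ⊕ 0) ⊗ (x ⊕ 8)
Answer: roots = 0 (mult 2), 8 (mult 1)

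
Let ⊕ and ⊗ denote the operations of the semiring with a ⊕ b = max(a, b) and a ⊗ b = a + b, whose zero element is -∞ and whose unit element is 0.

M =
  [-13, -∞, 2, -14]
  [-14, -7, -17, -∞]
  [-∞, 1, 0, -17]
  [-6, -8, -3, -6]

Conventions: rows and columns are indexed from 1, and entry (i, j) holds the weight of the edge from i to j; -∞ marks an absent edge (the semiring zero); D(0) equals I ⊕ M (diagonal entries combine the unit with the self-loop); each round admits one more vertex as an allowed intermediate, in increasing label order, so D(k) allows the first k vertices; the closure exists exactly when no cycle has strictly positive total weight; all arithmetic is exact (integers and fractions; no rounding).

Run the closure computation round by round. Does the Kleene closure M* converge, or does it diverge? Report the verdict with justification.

D(0):
  [0, -∞, 2, -14]
  [-14, 0, -17, -∞]
  [-∞, 1, 0, -17]
  [-6, -8, -3, 0]
D(1):
  [0, -∞, 2, -14]
  [-14, 0, -12, -28]
  [-∞, 1, 0, -17]
  [-6, -8, -3, 0]
D(2):
  [0, -∞, 2, -14]
  [-14, 0, -12, -28]
  [-13, 1, 0, -17]
  [-6, -8, -3, 0]
D(3):
  [0, 3, 2, -14]
  [-14, 0, -12, -28]
  [-13, 1, 0, -17]
  [-6, -2, -3, 0]
D(4):
  [0, 3, 2, -14]
  [-14, 0, -12, -28]
  [-13, 1, 0, -17]
  [-6, -2, -3, 0]
Key observation: every diagonal entry stays at the unit through all rounds, so no improving cycle exists.
Answer: CONVERGES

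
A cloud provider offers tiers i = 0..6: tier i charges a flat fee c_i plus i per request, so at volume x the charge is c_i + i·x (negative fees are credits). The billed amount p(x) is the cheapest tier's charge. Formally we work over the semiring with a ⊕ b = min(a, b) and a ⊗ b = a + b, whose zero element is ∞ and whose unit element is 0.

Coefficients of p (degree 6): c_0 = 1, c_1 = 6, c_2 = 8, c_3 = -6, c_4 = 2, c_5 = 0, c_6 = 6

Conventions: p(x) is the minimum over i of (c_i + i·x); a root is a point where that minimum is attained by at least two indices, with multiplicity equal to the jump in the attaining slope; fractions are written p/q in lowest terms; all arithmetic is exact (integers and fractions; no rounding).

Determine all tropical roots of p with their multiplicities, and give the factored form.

hull edge (i=0, c=1) to (i=3, c=-6): slope -7/3, span 3
hull edge (i=3, c=-6) to (i=5, c=0): slope 3, span 2
hull edge (i=5, c=0) to (i=6, c=6): slope 6, span 1
Factored form: p(x) = 6 ⊗ (x ⊕ (-6)) ⊗ (x ⊕ (-3)) ⊗ (x ⊕ (-3)) ⊗ (x ⊕ 7/3) ⊗ (x ⊕ 7/3) ⊗ (x ⊕ 7/3)
Answer: roots = -6 (mult 1), -3 (mult 2), 7/3 (mult 3)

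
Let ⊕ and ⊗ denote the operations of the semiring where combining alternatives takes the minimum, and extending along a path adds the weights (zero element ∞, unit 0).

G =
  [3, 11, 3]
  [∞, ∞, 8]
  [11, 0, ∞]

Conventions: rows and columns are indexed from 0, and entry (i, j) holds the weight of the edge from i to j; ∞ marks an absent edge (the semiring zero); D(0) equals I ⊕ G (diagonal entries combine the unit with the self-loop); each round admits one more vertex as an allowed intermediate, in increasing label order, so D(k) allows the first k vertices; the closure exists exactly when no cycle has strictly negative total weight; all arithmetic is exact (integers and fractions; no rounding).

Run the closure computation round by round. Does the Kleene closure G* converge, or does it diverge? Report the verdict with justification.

D(0):
  [0, 11, 3]
  [∞, 0, 8]
  [11, 0, 0]
D(1):
  [0, 11, 3]
  [∞, 0, 8]
  [11, 0, 0]
D(2):
  [0, 11, 3]
  [∞, 0, 8]
  [11, 0, 0]
D(3):
  [0, 3, 3]
  [19, 0, 8]
  [11, 0, 0]
Key observation: every diagonal entry stays at the unit through all rounds, so no improving cycle exists.
Answer: CONVERGES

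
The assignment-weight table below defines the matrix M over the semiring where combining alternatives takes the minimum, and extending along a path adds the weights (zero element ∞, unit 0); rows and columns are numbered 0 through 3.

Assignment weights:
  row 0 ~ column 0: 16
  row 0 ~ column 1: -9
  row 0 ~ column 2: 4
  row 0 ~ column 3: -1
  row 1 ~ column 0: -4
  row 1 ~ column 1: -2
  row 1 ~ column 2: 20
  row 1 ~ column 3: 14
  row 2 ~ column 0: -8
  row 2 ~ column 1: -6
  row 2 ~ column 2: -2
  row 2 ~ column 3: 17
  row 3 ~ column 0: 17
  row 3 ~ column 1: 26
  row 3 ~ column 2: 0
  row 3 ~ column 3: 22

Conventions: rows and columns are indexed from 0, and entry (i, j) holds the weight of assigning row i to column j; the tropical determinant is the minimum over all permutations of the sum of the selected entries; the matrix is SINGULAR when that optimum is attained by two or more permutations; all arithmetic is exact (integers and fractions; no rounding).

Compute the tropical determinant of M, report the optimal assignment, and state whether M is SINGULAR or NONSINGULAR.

σ = (0, 1, 2, 3): 16 + (-2) + (-2) + 22 = 34
σ = (0, 1, 3, 2): 16 + (-2) + 17 + 0 = 31
σ = (0, 2, 1, 3): 16 + 20 + (-6) + 22 = 52
σ = (0, 2, 3, 1): 16 + 20 + 17 + 26 = 79
σ = (0, 3, 1, 2): 16 + 14 + (-6) + 0 = 24
σ = (0, 3, 2, 1): 16 + 14 + (-2) + 26 = 54
σ = (1, 0, 2, 3): (-9) + (-4) + (-2) + 22 = 7
σ = (1, 0, 3, 2): (-9) + (-4) + 17 + 0 = 4
σ = (1, 2, 0, 3): (-9) + 20 + (-8) + 22 = 25
σ = (1, 2, 3, 0): (-9) + 20 + 17 + 17 = 45
σ = (1, 3, 0, 2): (-9) + 14 + (-8) + 0 = -3
σ = (1, 3, 2, 0): (-9) + 14 + (-2) + 17 = 20
σ = (2, 0, 1, 3): 4 + (-4) + (-6) + 22 = 16
σ = (2, 0, 3, 1): 4 + (-4) + 17 + 26 = 43
σ = (2, 1, 0, 3): 4 + (-2) + (-8) + 22 = 16
σ = (2, 1, 3, 0): 4 + (-2) + 17 + 17 = 36
σ = (2, 3, 0, 1): 4 + 14 + (-8) + 26 = 36
σ = (2, 3, 1, 0): 4 + 14 + (-6) + 17 = 29
σ = (3, 0, 1, 2): (-1) + (-4) + (-6) + 0 = -11
σ = (3, 0, 2, 1): (-1) + (-4) + (-2) + 26 = 19
σ = (3, 1, 0, 2): (-1) + (-2) + (-8) + 0 = -11
σ = (3, 1, 2, 0): (-1) + (-2) + (-2) + 17 = 12
σ = (3, 2, 0, 1): (-1) + 20 + (-8) + 26 = 37
σ = (3, 2, 1, 0): (-1) + 20 + (-6) + 17 = 30
Optimal value attained by: σ = (3, 0, 1, 2).
Answer: det⊕(M) = -11; verdict: SINGULAR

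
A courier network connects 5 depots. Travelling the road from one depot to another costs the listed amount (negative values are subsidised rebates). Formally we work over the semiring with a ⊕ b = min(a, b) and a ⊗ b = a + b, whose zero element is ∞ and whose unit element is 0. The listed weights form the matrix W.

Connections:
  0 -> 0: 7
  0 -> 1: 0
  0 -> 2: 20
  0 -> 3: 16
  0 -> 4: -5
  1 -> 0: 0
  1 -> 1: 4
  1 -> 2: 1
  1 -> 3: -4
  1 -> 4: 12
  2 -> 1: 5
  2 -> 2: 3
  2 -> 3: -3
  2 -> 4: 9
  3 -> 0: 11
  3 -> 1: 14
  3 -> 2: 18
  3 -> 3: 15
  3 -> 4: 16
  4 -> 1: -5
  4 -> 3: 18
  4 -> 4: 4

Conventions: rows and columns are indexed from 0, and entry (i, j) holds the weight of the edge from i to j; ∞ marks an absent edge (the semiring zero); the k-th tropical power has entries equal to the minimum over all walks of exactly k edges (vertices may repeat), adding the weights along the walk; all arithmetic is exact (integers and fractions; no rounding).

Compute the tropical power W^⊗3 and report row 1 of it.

W^⊗2:
  [0, -10, 1, -4, -1]
  [4, 0, 4, -2, -5]
  [5, 4, 6, 0, 12]
  [14, 11, 15, 10, 6]
  [-5, -1, -4, -9, 7]
W^⊗3:
  [-10, -6, -9, -14, -5]
  [0, -10, 1, -4, -1]
  [4, 5, 5, 0, 0]
  [11, 1, 12, 7, 9]
  [-1, -5, -1, -7, -10]
Answer: row 1 of W^⊗3 = [0, -10, 1, -4, -1]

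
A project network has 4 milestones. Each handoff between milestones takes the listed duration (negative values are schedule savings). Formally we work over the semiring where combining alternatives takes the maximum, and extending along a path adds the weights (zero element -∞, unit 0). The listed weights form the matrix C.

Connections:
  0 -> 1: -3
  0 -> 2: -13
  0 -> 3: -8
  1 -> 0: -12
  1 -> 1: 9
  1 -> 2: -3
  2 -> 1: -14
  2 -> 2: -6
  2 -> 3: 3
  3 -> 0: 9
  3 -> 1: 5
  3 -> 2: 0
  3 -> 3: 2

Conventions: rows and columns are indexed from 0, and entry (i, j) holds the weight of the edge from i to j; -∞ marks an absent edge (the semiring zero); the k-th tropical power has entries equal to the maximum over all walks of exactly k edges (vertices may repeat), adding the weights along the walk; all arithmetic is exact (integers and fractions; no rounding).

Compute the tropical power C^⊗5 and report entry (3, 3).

C^⊗2:
  [1, 6, -6, -6]
  [-3, 18, 6, 0]
  [12, 8, 3, 5]
  [11, 14, 2, 4]
C^⊗3:
  [3, 15, 3, -3]
  [9, 27, 15, 9]
  [14, 17, 5, 7]
  [13, 23, 11, 6]
C^⊗4:
  [6, 24, 12, 6]
  [18, 36, 24, 18]
  [16, 26, 14, 9]
  [15, 32, 20, 14]
C^⊗5:
  [15, 33, 21, 15]
  [27, 45, 33, 27]
  [18, 35, 23, 17]
  [23, 41, 29, 23]
Key observation: the optimum is the walk 3->1->1->1->2->3, with weight 5 + 9 + 9 + (-3) + 3 = 23.
Optimal value attained by: walk 3->1->1->1->2->3.
Answer: (C^⊗5)[3][3] = 23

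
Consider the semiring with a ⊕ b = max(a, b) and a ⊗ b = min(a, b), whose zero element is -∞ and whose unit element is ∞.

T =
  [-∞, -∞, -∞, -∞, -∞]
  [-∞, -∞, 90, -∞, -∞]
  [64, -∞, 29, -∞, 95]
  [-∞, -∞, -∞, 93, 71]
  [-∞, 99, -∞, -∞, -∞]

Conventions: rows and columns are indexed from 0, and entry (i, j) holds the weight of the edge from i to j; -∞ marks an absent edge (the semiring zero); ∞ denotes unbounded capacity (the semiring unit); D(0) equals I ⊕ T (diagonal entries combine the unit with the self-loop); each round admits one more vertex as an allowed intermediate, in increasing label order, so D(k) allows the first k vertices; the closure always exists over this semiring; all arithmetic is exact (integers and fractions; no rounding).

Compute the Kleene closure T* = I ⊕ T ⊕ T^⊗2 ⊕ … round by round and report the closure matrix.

D(0):
  [∞, -∞, -∞, -∞, -∞]
  [-∞, ∞, 90, -∞, -∞]
  [64, -∞, ∞, -∞, 95]
  [-∞, -∞, -∞, ∞, 71]
  [-∞, 99, -∞, -∞, ∞]
D(1):
  [∞, -∞, -∞, -∞, -∞]
  [-∞, ∞, 90, -∞, -∞]
  [64, -∞, ∞, -∞, 95]
  [-∞, -∞, -∞, ∞, 71]
  [-∞, 99, -∞, -∞, ∞]
D(2):
  [∞, -∞, -∞, -∞, -∞]
  [-∞, ∞, 90, -∞, -∞]
  [64, -∞, ∞, -∞, 95]
  [-∞, -∞, -∞, ∞, 71]
  [-∞, 99, 90, -∞, ∞]
D(3):
  [∞, -∞, -∞, -∞, -∞]
  [64, ∞, 90, -∞, 90]
  [64, -∞, ∞, -∞, 95]
  [-∞, -∞, -∞, ∞, 71]
  [64, 99, 90, -∞, ∞]
D(4):
  [∞, -∞, -∞, -∞, -∞]
  [64, ∞, 90, -∞, 90]
  [64, -∞, ∞, -∞, 95]
  [-∞, -∞, -∞, ∞, 71]
  [64, 99, 90, -∞, ∞]
D(5):
  [∞, -∞, -∞, -∞, -∞]
  [64, ∞, 90, -∞, 90]
  [64, 95, ∞, -∞, 95]
  [64, 71, 71, ∞, 71]
  [64, 99, 90, -∞, ∞]
Answer: T* = [[∞, -∞, -∞, -∞, -∞], [64, ∞, 90, -∞, 90], [64, 95, ∞, -∞, 95], [64, 71, 71, ∞, 71], [64, 99, 90, -∞, ∞]]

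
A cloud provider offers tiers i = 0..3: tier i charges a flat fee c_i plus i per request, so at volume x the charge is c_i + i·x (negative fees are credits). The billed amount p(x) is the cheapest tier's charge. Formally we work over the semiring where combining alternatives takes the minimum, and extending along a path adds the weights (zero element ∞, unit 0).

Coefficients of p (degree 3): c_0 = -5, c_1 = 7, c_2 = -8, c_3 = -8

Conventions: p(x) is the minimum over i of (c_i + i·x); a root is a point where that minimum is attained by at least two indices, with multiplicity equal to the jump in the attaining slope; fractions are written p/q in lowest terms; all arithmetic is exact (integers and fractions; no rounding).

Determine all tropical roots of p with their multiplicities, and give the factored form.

hull edge (i=0, c=-5) to (i=2, c=-8): slope -3/2, span 2
hull edge (i=2, c=-8) to (i=3, c=-8): slope 0, span 1
Factored form: p(x) = -8 ⊗ (x ⊕ 0) ⊗ (x ⊕ 3/2) ⊗ (x ⊕ 3/2)
Answer: roots = 0 (mult 1), 3/2 (mult 2)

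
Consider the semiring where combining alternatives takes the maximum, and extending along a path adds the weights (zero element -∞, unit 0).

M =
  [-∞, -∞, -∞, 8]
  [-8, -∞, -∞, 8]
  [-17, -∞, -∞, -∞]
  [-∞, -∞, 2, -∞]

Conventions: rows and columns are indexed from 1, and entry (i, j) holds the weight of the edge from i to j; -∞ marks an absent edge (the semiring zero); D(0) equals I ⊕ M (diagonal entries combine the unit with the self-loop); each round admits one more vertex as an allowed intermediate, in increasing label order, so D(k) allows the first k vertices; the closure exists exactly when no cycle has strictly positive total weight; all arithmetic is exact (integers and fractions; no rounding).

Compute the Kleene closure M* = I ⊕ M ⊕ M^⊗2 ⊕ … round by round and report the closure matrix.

D(0):
  [0, -∞, -∞, 8]
  [-8, 0, -∞, 8]
  [-17, -∞, 0, -∞]
  [-∞, -∞, 2, 0]
D(1):
  [0, -∞, -∞, 8]
  [-8, 0, -∞, 8]
  [-17, -∞, 0, -9]
  [-∞, -∞, 2, 0]
D(2):
  [0, -∞, -∞, 8]
  [-8, 0, -∞, 8]
  [-17, -∞, 0, -9]
  [-∞, -∞, 2, 0]
D(3):
  [0, -∞, -∞, 8]
  [-8, 0, -∞, 8]
  [-17, -∞, 0, -9]
  [-15, -∞, 2, 0]
D(4):
  [0, -∞, 10, 8]
  [-7, 0, 10, 8]
  [-17, -∞, 0, -9]
  [-15, -∞, 2, 0]
Answer: M* = [[0, -∞, 10, 8], [-7, 0, 10, 8], [-17, -∞, 0, -9], [-15, -∞, 2, 0]]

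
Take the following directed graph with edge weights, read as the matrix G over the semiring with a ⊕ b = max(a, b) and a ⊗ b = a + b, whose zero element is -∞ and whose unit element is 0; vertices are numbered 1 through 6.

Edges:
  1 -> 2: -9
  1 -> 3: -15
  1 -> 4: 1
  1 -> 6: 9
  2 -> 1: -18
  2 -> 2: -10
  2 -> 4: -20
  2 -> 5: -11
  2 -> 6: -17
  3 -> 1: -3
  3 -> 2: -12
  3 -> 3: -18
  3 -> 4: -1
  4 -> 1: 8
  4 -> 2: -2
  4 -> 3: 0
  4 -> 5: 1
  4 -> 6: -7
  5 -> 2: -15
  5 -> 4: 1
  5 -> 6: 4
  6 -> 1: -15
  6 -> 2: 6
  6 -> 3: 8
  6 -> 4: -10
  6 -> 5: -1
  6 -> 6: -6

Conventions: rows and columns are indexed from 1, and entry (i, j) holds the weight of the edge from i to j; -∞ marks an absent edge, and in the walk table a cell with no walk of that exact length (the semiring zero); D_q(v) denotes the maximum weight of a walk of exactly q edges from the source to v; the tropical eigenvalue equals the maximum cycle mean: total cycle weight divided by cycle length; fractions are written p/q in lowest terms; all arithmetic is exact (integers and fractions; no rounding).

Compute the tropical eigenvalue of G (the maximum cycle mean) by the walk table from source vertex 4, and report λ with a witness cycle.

q=0: [-∞, -∞, -∞, 0, -∞, -∞]
q=1: [8, -2, 0, -∞, 1, -7]
q=2: [-3, -1, 1, 9, -8, 17]
q=3: [17, 23, 25, 7, 16, 11]
q=4: [22, 17, 19, 24, 12, 26]
q=5: [32, 32, 34, 23, 25, 31]
q=6: [31, 37, 39, 33, 30, 41]
Optimal cycle mean attained by: cycle 1->6->3->4->1, total 9 + 8 + (-1) + 8, length 4.
Answer: λ = 6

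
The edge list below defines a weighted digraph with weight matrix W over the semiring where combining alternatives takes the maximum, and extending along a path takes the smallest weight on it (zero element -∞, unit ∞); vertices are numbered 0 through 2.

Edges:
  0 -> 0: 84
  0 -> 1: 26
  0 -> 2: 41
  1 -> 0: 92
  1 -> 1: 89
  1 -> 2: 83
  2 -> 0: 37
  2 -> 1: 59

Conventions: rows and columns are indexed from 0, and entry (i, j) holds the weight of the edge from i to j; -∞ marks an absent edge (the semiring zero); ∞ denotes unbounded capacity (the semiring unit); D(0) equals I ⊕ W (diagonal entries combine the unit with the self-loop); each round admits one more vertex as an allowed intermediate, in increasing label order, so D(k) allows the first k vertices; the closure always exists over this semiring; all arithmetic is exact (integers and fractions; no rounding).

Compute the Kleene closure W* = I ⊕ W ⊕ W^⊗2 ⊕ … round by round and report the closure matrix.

D(0):
  [∞, 26, 41]
  [92, ∞, 83]
  [37, 59, ∞]
D(1):
  [∞, 26, 41]
  [92, ∞, 83]
  [37, 59, ∞]
D(2):
  [∞, 26, 41]
  [92, ∞, 83]
  [59, 59, ∞]
D(3):
  [∞, 41, 41]
  [92, ∞, 83]
  [59, 59, ∞]
Answer: W* = [[∞, 41, 41], [92, ∞, 83], [59, 59, ∞]]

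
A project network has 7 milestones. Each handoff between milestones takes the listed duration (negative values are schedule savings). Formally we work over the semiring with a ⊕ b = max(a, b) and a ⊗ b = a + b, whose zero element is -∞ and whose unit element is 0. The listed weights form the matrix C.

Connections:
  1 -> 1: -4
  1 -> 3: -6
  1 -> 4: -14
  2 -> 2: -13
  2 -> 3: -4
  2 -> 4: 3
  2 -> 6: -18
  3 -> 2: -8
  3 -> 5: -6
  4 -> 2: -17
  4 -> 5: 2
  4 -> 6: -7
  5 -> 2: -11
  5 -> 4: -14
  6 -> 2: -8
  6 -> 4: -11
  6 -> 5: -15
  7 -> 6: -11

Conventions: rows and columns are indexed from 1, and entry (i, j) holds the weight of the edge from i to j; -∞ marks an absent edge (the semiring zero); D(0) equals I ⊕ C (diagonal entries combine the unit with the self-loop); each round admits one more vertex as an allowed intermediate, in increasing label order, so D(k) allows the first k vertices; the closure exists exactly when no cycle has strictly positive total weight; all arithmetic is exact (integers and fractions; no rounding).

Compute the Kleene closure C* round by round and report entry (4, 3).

D(0):
  [0, -∞, -6, -14, -∞, -∞, -∞]
  [-∞, 0, -4, 3, -∞, -18, -∞]
  [-∞, -8, 0, -∞, -6, -∞, -∞]
  [-∞, -17, -∞, 0, 2, -7, -∞]
  [-∞, -11, -∞, -14, 0, -∞, -∞]
  [-∞, -8, -∞, -11, -15, 0, -∞]
  [-∞, -∞, -∞, -∞, -∞, -11, 0]
D(1):
  [0, -∞, -6, -14, -∞, -∞, -∞]
  [-∞, 0, -4, 3, -∞, -18, -∞]
  [-∞, -8, 0, -∞, -6, -∞, -∞]
  [-∞, -17, -∞, 0, 2, -7, -∞]
  [-∞, -11, -∞, -14, 0, -∞, -∞]
  [-∞, -8, -∞, -11, -15, 0, -∞]
  [-∞, -∞, -∞, -∞, -∞, -11, 0]
D(2):
  [0, -∞, -6, -14, -∞, -∞, -∞]
  [-∞, 0, -4, 3, -∞, -18, -∞]
  [-∞, -8, 0, -5, -6, -26, -∞]
  [-∞, -17, -21, 0, 2, -7, -∞]
  [-∞, -11, -15, -8, 0, -29, -∞]
  [-∞, -8, -12, -5, -15, 0, -∞]
  [-∞, -∞, -∞, -∞, -∞, -11, 0]
D(3):
  [0, -14, -6, -11, -12, -32, -∞]
  [-∞, 0, -4, 3, -10, -18, -∞]
  [-∞, -8, 0, -5, -6, -26, -∞]
  [-∞, -17, -21, 0, 2, -7, -∞]
  [-∞, -11, -15, -8, 0, -29, -∞]
  [-∞, -8, -12, -5, -15, 0, -∞]
  [-∞, -∞, -∞, -∞, -∞, -11, 0]
D(4):
  [0, -14, -6, -11, -9, -18, -∞]
  [-∞, 0, -4, 3, 5, -4, -∞]
  [-∞, -8, 0, -5, -3, -12, -∞]
  [-∞, -17, -21, 0, 2, -7, -∞]
  [-∞, -11, -15, -8, 0, -15, -∞]
  [-∞, -8, -12, -5, -3, 0, -∞]
  [-∞, -∞, -∞, -∞, -∞, -11, 0]
D(5):
  [0, -14, -6, -11, -9, -18, -∞]
  [-∞, 0, -4, 3, 5, -4, -∞]
  [-∞, -8, 0, -5, -3, -12, -∞]
  [-∞, -9, -13, 0, 2, -7, -∞]
  [-∞, -11, -15, -8, 0, -15, -∞]
  [-∞, -8, -12, -5, -3, 0, -∞]
  [-∞, -∞, -∞, -∞, -∞, -11, 0]
D(6):
  [0, -14, -6, -11, -9, -18, -∞]
  [-∞, 0, -4, 3, 5, -4, -∞]
  [-∞, -8, 0, -5, -3, -12, -∞]
  [-∞, -9, -13, 0, 2, -7, -∞]
  [-∞, -11, -15, -8, 0, -15, -∞]
  [-∞, -8, -12, -5, -3, 0, -∞]
  [-∞, -19, -23, -16, -14, -11, 0]
D(7):
  [0, -14, -6, -11, -9, -18, -∞]
  [-∞, 0, -4, 3, 5, -4, -∞]
  [-∞, -8, 0, -5, -3, -12, -∞]
  [-∞, -9, -13, 0, 2, -7, -∞]
  [-∞, -11, -15, -8, 0, -15, -∞]
  [-∞, -8, -12, -5, -3, 0, -∞]
  [-∞, -19, -23, -16, -14, -11, 0]
Answer: C*[4][3] = -13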